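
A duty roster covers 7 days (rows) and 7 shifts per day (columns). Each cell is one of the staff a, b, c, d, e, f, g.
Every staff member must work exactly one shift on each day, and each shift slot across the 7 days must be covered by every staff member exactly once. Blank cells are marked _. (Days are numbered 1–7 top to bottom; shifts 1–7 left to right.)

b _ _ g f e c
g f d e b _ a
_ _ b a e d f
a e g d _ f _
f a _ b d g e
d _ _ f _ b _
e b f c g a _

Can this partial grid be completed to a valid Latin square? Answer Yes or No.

No day or shift among the givens repeats a symbol, and propagating forced cells runs into no contradiction.
One valid completion exists (for instance, b d a g f e c / g f d e b c a / c g b a e d f / a e g d c f b / f a c b d g e / d c e f a b g / e b f c g a d).

Yes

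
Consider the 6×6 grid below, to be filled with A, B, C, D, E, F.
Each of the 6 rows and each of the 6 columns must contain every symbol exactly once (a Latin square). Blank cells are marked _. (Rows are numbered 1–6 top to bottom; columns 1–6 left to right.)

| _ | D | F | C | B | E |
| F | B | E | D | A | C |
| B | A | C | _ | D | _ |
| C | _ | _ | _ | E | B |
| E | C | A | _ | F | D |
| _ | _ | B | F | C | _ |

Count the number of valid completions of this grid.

Row 1, column 1: eliminating its row and column leaves {A}.
Row 3, column 4: eliminating its row and column leaves {E}.
Row 3, column 6: eliminating its row and column leaves {F}.
Row 4, column 2: eliminating its row and column leaves {F}.
Row 4, column 3: eliminating its row and column leaves {D}.
Row 4, column 4: eliminating its row and column leaves {A}.
Row 5, column 4: eliminating its row and column leaves {B}.
Row 6, column 1: eliminating its row and column leaves {A, D}.
Row 6, column 2: eliminating its row and column leaves {E}.
Row 6, column 6: eliminating its row and column leaves {A}.
Only one assignment across all blanks avoids any row or column repeat, giving 1 completion.

1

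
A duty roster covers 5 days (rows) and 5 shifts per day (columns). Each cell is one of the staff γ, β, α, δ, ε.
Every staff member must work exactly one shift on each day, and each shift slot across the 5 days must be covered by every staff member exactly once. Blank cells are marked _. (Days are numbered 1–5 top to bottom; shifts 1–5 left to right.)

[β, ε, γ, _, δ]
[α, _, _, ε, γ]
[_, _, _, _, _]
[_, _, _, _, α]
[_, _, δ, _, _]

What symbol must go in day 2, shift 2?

δ

Day 1, shift 4: day 1 has {γ, β, δ, ε} and shift 4 has {ε}, leaving only α.
Day 2, shift 3: day 2 has {γ, α, ε} and shift 3 has {γ, δ}, leaving only β.
Day 2 already has {γ, β, α, ε} and shift 2 already has {ε}, so day 2, shift 2 must be δ.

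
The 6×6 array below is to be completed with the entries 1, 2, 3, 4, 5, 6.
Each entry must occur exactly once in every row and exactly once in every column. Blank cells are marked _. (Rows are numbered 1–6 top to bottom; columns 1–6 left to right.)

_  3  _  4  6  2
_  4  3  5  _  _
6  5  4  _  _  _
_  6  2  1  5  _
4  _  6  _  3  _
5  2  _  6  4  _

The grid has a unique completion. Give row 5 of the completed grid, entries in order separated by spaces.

4 1 6 2 3 5

Row 5, column 2: row 5 has {3, 4, 6} and column 2 has {2, 3, 4, 5, 6}, leaving only 1.
Row 5, column 4: row 5 has {1, 3, 4, 6} and column 4 has {1, 4, 5, 6}, leaving only 2.
Row 5, column 6: row 5 has {1, 2, 3, 4, 6} and column 6 has {2}, leaving only 5.
So row 5 reads: 4 1 6 2 3 5.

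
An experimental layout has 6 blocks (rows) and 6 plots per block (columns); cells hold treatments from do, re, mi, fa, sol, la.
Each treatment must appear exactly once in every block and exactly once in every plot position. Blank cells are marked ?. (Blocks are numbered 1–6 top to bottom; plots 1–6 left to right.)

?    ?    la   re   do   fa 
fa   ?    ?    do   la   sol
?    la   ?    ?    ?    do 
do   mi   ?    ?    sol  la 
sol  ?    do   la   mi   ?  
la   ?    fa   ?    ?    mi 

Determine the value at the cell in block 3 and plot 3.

Block 1, plot 1: block 1 has {do, re, fa, la} and plot 1 has {do, fa, sol, la}, leaving only mi.
Block 1, plot 2: block 1 has {do, re, mi, fa, la} and plot 2 has {mi, la}, leaving only sol.
Block 2, plot 2: block 2 has {do, fa, sol, la} and plot 2 has {mi, sol, la}, leaving only re.
Block 2, plot 3: block 2 has {do, re, fa, sol, la} and plot 3 has {do, fa, la}, leaving only mi.
Block 3, plot 1: block 3 has {do, la} and plot 1 has {do, mi, fa, sol, la}, leaving only re.
Block 3 already has {do, re, la} and plot 3 already has {do, mi, fa, la}, so block 3, plot 3 must be sol.

sol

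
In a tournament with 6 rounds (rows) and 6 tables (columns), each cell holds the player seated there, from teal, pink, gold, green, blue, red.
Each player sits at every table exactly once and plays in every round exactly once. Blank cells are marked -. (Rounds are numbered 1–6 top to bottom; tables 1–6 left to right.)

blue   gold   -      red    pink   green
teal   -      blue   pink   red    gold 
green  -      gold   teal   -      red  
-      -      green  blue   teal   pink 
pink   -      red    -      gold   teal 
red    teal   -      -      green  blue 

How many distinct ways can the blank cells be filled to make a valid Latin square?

Round 1, table 3: eliminating its round and table leaves {teal}.
Round 2, table 2: eliminating its round and table leaves {green}.
Round 3, table 2: eliminating its round and table leaves {pink, blue}.
Round 3, table 5: eliminating its round and table leaves {blue}.
Round 4, table 1: eliminating its round and table leaves {gold}.
Round 4, table 2: eliminating its round and table leaves {red}.
Round 5, table 2: eliminating its round and table leaves {green, blue}.
Round 5, table 4: eliminating its round and table leaves {green}.
Round 6, table 3: eliminating its round and table leaves {pink}.
Round 6, table 4: eliminating its round and table leaves {gold}.
Only one assignment across all blanks avoids any round or table repeat, giving 1 completion.

1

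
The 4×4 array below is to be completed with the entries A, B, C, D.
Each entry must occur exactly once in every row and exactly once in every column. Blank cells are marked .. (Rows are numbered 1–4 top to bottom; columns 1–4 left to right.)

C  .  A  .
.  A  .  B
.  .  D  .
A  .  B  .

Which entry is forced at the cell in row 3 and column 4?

Row 1, column 4: row 1 has {A, C} and column 4 has {B}, leaving only D.
Row 1, column 2: row 1 has {A, C, D} and column 2 has {A}, leaving only B.
Row 2, column 1: row 2 has {A, B} and column 1 has {A, C}, leaving only D.
Row 2, column 3: row 2 has {A, B, D} and column 3 has {A, B, D}, leaving only C.
Row 3, column 1: row 3 has {D} and column 1 has {A, C, D}, leaving only B.
Row 3, column 2: row 3 has {B, D} and column 2 has {A, B}, leaving only C.
Row 3 already has {B, C, D} and column 4 already has {B, D}, so row 3, column 4 must be A.

A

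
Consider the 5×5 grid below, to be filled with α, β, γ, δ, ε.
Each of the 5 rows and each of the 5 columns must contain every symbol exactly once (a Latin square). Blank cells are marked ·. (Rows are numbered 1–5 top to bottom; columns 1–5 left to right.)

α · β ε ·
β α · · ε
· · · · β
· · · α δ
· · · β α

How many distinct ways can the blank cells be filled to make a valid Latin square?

3

Row 1, column 2: eliminating its row and column leaves {γ, δ}.
Row 1, column 5: eliminating its row and column leaves {γ}.
Row 2, column 3: eliminating its row and column leaves {γ, δ}.
Row 2, column 4: eliminating its row and column leaves {γ, δ}.
Row 3, column 1: eliminating its row and column leaves {γ, δ, ε}.
Row 3, column 2: eliminating its row and column leaves {γ, δ, ε}.
Row 3, column 3: eliminating its row and column leaves {α, γ, δ, ε}.
Row 3, column 4: eliminating its row and column leaves {γ, δ}.
Row 4, column 1: eliminating its row and column leaves {γ, ε}.
Row 4, column 2: eliminating its row and column leaves {β, γ, ε}.
Row 4, column 3: eliminating its row and column leaves {γ, ε}.
Row 5, column 1: eliminating its row and column leaves {γ, δ, ε}.
Row 5, column 2: eliminating its row and column leaves {γ, δ, ε}.
Row 5, column 3: eliminating its row and column leaves {γ, δ, ε}.
Enumerating the assignments across these blanks that avoid any row or column repeat gives 3 completions.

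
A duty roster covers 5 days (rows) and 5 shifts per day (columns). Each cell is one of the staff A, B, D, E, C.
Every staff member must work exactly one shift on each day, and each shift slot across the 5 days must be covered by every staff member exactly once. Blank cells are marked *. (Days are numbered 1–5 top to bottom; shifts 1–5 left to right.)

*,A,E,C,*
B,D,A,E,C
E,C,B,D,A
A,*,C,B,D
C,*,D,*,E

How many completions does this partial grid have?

Day 1, shift 1: eliminating its day and shift leaves {D}.
Day 1, shift 5: eliminating its day and shift leaves {B}.
Day 4, shift 2: eliminating its day and shift leaves {E}.
Day 5, shift 2: eliminating its day and shift leaves {B}.
Day 5, shift 4: eliminating its day and shift leaves {A}.
Only one assignment across all blanks avoids any day or shift repeat, giving 1 completion.

1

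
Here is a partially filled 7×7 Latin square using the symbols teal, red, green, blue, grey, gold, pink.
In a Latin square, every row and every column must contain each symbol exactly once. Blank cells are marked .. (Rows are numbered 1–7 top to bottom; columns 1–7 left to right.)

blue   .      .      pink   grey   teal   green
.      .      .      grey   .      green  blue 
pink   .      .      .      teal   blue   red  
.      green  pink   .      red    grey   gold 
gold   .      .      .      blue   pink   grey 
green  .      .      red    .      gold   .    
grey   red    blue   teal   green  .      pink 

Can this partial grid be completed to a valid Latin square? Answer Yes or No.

Row 7, column 6: row 7 together with column 6 already contain {teal, red, green, blue, grey, gold, pink} — every symbol — so nothing can go there. The grid has no valid completion.

No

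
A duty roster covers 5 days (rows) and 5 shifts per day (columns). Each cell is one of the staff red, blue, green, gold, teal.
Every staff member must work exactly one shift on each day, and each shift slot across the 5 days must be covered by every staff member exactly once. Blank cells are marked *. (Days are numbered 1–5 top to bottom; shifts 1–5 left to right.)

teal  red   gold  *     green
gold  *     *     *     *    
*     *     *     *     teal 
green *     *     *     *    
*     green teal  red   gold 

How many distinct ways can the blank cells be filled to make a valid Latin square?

Day 1, shift 4: eliminating its day and shift leaves {blue}.
Day 2, shift 2: eliminating its day and shift leaves {blue, teal}.
Day 2, shift 3: eliminating its day and shift leaves {red, blue, green}.
Day 2, shift 4: eliminating its day and shift leaves {blue, green, teal}.
Day 2, shift 5: eliminating its day and shift leaves {red, blue}.
Day 3, shift 1: eliminating its day and shift leaves {red, blue}.
Day 3, shift 2: eliminating its day and shift leaves {blue, gold}.
Day 3, shift 3: eliminating its day and shift leaves {red, blue, green}.
Day 3, shift 4: eliminating its day and shift leaves {blue, green, gold}.
Day 4, shift 2: eliminating its day and shift leaves {blue, gold, teal}.
Day 4, shift 3: eliminating its day and shift leaves {red, blue}.
Day 4, shift 4: eliminating its day and shift leaves {blue, gold, teal}.
Day 4, shift 5: eliminating its day and shift leaves {red, blue}.
Day 5, shift 1: eliminating its day and shift leaves {blue}.
Enumerating the assignments across these blanks that avoid any day or shift repeat gives 3 completions.

3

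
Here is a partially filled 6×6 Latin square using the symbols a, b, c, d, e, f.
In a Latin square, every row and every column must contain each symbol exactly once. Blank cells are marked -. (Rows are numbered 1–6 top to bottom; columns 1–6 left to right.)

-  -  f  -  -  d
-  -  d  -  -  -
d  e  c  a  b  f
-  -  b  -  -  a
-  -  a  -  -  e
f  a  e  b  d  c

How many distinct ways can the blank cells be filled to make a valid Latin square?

Row 1, column 1: eliminating its row and column leaves {a, b, c, e}.
Row 1, column 2: eliminating its row and column leaves {b, c}.
Row 1, column 4: eliminating its row and column leaves {c, e}.
Row 1, column 5: eliminating its row and column leaves {a, c, e}.
Row 2, column 1: eliminating its row and column leaves {a, b, c, e}.
Row 2, column 2: eliminating its row and column leaves {b, c, f}.
Row 2, column 4: eliminating its row and column leaves {c, e, f}.
Row 2, column 5: eliminating its row and column leaves {a, c, e, f}.
Row 2, column 6: eliminating its row and column leaves {b}.
Row 4, column 1: eliminating its row and column leaves {c, e}.
Row 4, column 2: eliminating its row and column leaves {c, d, f}.
Row 4, column 4: eliminating its row and column leaves {c, d, e, f}.
Row 4, column 5: eliminating its row and column leaves {c, e, f}.
Row 5, column 1: eliminating its row and column leaves {b, c}.
Row 5, column 2: eliminating its row and column leaves {b, c, d, f}.
Row 5, column 4: eliminating its row and column leaves {c, d, f}.
Row 5, column 5: eliminating its row and column leaves {c, f}.
Enumerating the assignments across these blanks that avoid any row or column repeat gives 14 completions.

14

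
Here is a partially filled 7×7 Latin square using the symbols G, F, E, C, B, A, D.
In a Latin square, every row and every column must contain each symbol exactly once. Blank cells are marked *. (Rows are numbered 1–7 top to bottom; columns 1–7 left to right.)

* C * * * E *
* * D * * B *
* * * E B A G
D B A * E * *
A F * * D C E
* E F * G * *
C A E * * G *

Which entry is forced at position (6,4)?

C

Row 2, column 2: row 2 has {B, D} and column 2 has {F, E, C, B, A}, leaving only G.
Row 3, column 1: row 3 has {G, E, B, A} and column 1 has {C, A, D}, leaving only F.
Row 2, column 1: row 2 has {G, B, D} and column 1 has {F, C, A, D}, leaving only E.
Row 3, column 2: row 3 has {G, F, E, B, A} and column 2 has {G, F, E, C, B, A}, leaving only D.
Row 3, column 3: row 3 has {G, F, E, B, A, D} and column 3 has {F, E, A, D}, leaving only C.
Row 4, column 6: row 4 has {E, B, A, D} and column 6 has {G, E, C, B, A}, leaving only F.
Row 4, column 7: row 4 has {F, E, B, A, D} and column 7 has {G, E}, leaving only C.
Row 4, column 4: row 4 has {F, E, C, B, A, D} and column 4 has {E}, leaving only G.
Row 5, column 4: row 5 has {F, E, C, A, D} and column 4 has {G, E}, leaving only B.
Row 5, column 3: row 5 has {F, E, C, B, A, D} and column 3 has {F, E, C, A, D}, leaving only G.
Row 1, column 3: row 1 has {E, C} and column 3 has {G, F, E, C, A, D}, leaving only B.
Row 1, column 1: row 1 has {E, C, B} and column 1 has {F, E, C, A, D}, leaving only G.
Row 6, column 1: row 6 has {G, F, E} and column 1 has {G, F, E, C, A, D}, leaving only B.
Row 6, column 6: row 6 has {G, F, E, B} and column 6 has {G, F, E, C, B, A}, leaving only D.
Row 6, column 7: row 6 has {G, F, E, B, D} and column 7 has {G, E, C}, leaving only A.
Row 6 already has {G, F, E, B, A, D} and column 4 already has {G, E, B}, so row 6, column 4 must be C.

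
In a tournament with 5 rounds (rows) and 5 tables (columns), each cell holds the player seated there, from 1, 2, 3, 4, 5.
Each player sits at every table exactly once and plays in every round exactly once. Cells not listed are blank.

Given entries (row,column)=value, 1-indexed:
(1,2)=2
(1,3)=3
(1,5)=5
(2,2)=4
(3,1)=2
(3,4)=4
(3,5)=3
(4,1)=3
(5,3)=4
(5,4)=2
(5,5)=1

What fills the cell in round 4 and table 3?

Round 1, table 4: round 1 has {2, 3, 5} and table 4 has {2, 4}, leaving only 1.
Round 1, table 1: round 1 has {1, 2, 3, 5} and table 1 has {2, 3}, leaving only 4.
Round 2, table 5: round 2 has {4} and table 5 has {1, 3, 5}, leaving only 2.
Round 4, table 4: round 4 has {3} and table 4 has {1, 2, 4}, leaving only 5.
Round 2, table 4: round 2 has {2, 4} and table 4 has {1, 2, 4, 5}, leaving only 3.
Round 4, table 2: round 4 has {3, 5} and table 2 has {2, 4}, leaving only 1.
Round 4 already has {1, 3, 5} and table 3 already has {3, 4}, so round 4, table 3 must be 2.

2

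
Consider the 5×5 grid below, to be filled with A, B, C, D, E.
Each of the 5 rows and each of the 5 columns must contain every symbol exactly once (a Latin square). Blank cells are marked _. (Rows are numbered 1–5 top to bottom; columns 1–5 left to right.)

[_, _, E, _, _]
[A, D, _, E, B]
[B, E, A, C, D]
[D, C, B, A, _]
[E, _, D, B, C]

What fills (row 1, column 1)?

C

Row 1 already has {E} and column 1 already has {A, B, D, E}, so row 1, column 1 must be C.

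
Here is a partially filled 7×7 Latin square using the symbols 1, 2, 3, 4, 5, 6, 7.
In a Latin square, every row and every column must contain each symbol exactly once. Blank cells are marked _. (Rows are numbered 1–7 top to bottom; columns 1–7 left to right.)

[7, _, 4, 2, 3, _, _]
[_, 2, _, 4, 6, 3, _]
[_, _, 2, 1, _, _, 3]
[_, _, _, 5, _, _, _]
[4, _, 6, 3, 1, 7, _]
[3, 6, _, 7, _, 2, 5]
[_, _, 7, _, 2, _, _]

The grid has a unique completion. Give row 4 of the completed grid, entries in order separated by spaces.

Row 5, column 2: row 5 has {1, 3, 4, 6, 7} and column 2 has {2, 6}, leaving only 5.
Row 1, column 2: row 1 has {2, 3, 4, 7} and column 2 has {2, 5, 6}, leaving only 1.
Row 1, column 7: row 1 has {1, 2, 3, 4, 7} and column 7 has {3, 5}, leaving only 6.
Row 1, column 6: row 1 has {1, 2, 3, 4, 6, 7} and column 6 has {2, 3, 7}, leaving only 5.
Row 5, column 7: row 5 has {1, 3, 4, 5, 6, 7} and column 7 has {3, 5, 6}, leaving only 2.
Row 6, column 3: row 6 has {2, 3, 5, 6, 7} and column 3 has {2, 4, 6, 7}, leaving only 1.
Row 4, column 3: row 4 has {5} and column 3 has {1, 2, 4, 6, 7}, leaving only 3.
Row 2, column 3: row 2 has {2, 3, 4, 6} and column 3 has {1, 2, 3, 4, 6, 7}, leaving only 5.
Row 2, column 1: row 2 has {2, 3, 4, 5, 6} and column 1 has {3, 4, 7}, leaving only 1.
Row 2, column 7: row 2 has {1, 2, 3, 4, 5, 6} and column 7 has {2, 3, 5, 6}, leaving only 7.
Row 6, column 5: row 6 has {1, 2, 3, 5, 6, 7} and column 5 has {1, 2, 3, 6}, leaving only 4.
Row 4, column 5: row 4 has {3, 5} and column 5 has {1, 2, 3, 4, 6}, leaving only 7.
Row 4, column 2: row 4 has {3, 5, 7} and column 2 has {1, 2, 5, 6}, leaving only 4.
Row 4, column 7: row 4 has {3, 4, 5, 7} and column 7 has {2, 3, 5, 6, 7}, leaving only 1.
Row 4, column 6: row 4 has {1, 3, 4, 5, 7} and column 6 has {2, 3, 5, 7}, leaving only 6.
Row 4, column 1: row 4 has {1, 3, 4, 5, 6, 7} and column 1 has {1, 3, 4, 7}, leaving only 2.
So row 4 reads: 2 4 3 5 7 6 1.

2 4 3 5 7 6 1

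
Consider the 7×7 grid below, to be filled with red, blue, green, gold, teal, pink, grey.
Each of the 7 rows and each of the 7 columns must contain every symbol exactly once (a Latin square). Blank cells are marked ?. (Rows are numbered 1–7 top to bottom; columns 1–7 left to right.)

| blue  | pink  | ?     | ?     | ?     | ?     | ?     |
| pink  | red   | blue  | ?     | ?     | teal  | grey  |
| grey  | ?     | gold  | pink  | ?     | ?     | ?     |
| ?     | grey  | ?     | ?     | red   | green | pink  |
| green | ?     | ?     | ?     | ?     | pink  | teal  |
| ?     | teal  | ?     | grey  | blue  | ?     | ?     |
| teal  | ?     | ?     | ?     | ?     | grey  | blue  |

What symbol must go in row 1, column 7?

Row 4, column 1: row 4 has {red, green, pink, grey} and column 1 has {blue, green, teal, pink, grey}, leaving only gold.
Row 4, column 3: row 4 has {red, green, gold, pink, grey} and column 3 has {blue, gold}, leaving only teal.
Row 4, column 4: row 4 has {red, green, gold, teal, pink, grey} and column 4 has {pink, grey}, leaving only blue.
Row 6, column 1: row 6 has {blue, teal, grey} and column 1 has {blue, green, gold, teal, pink, grey}, leaving only red.
Row 6, column 6: row 6 has {red, blue, teal, grey} and column 6 has {green, teal, pink, grey}, leaving only gold.
Row 1, column 6: row 1 has {blue, pink} and column 6 has {green, gold, teal, pink, grey}, leaving only red.
Row 3, column 6: row 3 has {gold, pink, grey} and column 6 has {red, green, gold, teal, pink, grey}, leaving only blue.
Row 3, column 2: row 3 has {blue, gold, pink, grey} and column 2 has {red, teal, pink, grey}, leaving only green.
Row 3, column 5: row 3 has {blue, green, gold, pink, grey} and column 5 has {red, blue}, leaving only teal.
Row 3, column 7: row 3 has {blue, green, gold, teal, pink, grey} and column 7 has {blue, teal, pink, grey}, leaving only red.
Row 6, column 7: row 6 has {red, blue, gold, teal, grey} and column 7 has {red, blue, teal, pink, grey}, leaving only green.
Row 1 already has {red, blue, pink} and column 7 already has {red, blue, green, teal, pink, grey}, so row 1, column 7 must be gold.

gold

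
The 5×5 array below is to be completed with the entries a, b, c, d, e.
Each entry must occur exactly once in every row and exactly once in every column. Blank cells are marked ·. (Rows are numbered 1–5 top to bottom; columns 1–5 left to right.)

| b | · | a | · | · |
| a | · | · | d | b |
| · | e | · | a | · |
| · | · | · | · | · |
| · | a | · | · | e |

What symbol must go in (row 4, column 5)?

a

Row 2, column 2: row 2 has {a, b, d} and column 2 has {a, e}, leaving only c.
Row 1, column 2: row 1 has {a, b} and column 2 has {a, c, e}, leaving only d.
Row 1, column 5: row 1 has {a, b, d} and column 5 has {b, e}, leaving only c.
Row 1, column 4: row 1 has {a, b, c, d} and column 4 has {a, d}, leaving only e.
Row 2, column 3: row 2 has {a, b, c, d} and column 3 has {a}, leaving only e.
Row 3, column 5: row 3 has {a, e} and column 5 has {b, c, e}, leaving only d.
Row 4 already has {} and column 5 already has {b, c, d, e}, so row 4, column 5 must be a.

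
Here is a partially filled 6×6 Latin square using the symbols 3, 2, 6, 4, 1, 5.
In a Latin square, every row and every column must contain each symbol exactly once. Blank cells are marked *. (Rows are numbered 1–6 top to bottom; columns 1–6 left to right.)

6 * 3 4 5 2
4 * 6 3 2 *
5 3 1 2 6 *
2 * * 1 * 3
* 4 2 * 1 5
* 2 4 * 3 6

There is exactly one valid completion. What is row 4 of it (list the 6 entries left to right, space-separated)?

2 6 5 1 4 3

Row 4, column 3: row 4 has {3, 2, 1} and column 3 has {3, 2, 6, 4, 1}, leaving only 5.
Row 4, column 2: row 4 has {3, 2, 1, 5} and column 2 has {3, 2, 4}, leaving only 6.
Row 4, column 5: row 4 has {3, 2, 6, 1, 5} and column 5 has {3, 2, 6, 1, 5}, leaving only 4.
So row 4 reads: 2 6 5 1 4 3.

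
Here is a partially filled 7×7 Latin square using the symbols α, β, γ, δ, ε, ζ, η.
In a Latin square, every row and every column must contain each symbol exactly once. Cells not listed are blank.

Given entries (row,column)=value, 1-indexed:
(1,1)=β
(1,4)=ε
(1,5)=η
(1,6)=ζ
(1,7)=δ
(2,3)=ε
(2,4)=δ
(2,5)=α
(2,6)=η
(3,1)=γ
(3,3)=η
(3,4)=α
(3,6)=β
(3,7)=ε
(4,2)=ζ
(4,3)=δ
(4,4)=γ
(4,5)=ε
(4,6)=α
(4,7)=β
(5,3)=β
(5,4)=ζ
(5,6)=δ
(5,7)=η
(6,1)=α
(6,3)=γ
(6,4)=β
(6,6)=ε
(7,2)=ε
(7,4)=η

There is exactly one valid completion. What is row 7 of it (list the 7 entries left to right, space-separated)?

Row 7, column 6: row 7 has {ε, η} and column 6 has {α, β, δ, ε, ζ, η}, leaving only γ.
Row 1, column 3: row 1 has {β, δ, ε, ζ, η} and column 3 has {β, γ, δ, ε, η}, leaving only α.
Row 7, column 3: row 7 has {γ, ε, η} and column 3 has {α, β, γ, δ, ε, η}, leaving only ζ.
Row 7, column 1: row 7 has {γ, ε, ζ, η} and column 1 has {α, β, γ}, leaving only δ.
Row 7, column 5: row 7 has {γ, δ, ε, ζ, η} and column 5 has {α, ε, η}, leaving only β.
Row 7, column 7: row 7 has {β, γ, δ, ε, ζ, η} and column 7 has {β, δ, ε, η}, leaving only α.
So row 7 reads: δ ε ζ η β γ α.

δ ε ζ η β γ α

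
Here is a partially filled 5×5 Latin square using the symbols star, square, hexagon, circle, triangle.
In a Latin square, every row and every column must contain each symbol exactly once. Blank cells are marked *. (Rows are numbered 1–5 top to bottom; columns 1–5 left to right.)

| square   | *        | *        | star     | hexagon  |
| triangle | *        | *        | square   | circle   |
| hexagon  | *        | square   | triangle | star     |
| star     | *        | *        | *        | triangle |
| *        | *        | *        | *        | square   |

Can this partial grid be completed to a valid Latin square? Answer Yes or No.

No row or column among the givens repeats a symbol, and propagating forced cells runs into no contradiction.
One valid completion exists (for instance, square triangle circle star hexagon / triangle hexagon star square circle / hexagon circle square triangle star / star square hexagon circle triangle / circle star triangle hexagon square).

Yes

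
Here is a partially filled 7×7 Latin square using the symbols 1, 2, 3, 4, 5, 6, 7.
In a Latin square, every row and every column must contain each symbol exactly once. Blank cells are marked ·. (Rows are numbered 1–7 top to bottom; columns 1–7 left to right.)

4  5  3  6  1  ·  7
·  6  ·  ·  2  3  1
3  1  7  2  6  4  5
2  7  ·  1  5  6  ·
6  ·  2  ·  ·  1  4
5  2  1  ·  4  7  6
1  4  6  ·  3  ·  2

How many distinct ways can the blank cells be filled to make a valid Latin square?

1

Row 1, column 6: eliminating its row and column leaves {2}.
Row 2, column 1: eliminating its row and column leaves {7}.
Row 2, column 3: eliminating its row and column leaves {4, 5}.
Row 2, column 4: eliminating its row and column leaves {4, 5, 7}.
Row 4, column 3: eliminating its row and column leaves {4}.
Row 4, column 7: eliminating its row and column leaves {3}.
Row 5, column 2: eliminating its row and column leaves {3}.
Row 5, column 4: eliminating its row and column leaves {3, 5, 7}.
Row 5, column 5: eliminating its row and column leaves {7}.
Row 6, column 4: eliminating its row and column leaves {3}.
Row 7, column 4: eliminating its row and column leaves {5, 7}.
Row 7, column 6: eliminating its row and column leaves {5}.
Only one assignment across all blanks avoids any row or column repeat, giving 1 completion.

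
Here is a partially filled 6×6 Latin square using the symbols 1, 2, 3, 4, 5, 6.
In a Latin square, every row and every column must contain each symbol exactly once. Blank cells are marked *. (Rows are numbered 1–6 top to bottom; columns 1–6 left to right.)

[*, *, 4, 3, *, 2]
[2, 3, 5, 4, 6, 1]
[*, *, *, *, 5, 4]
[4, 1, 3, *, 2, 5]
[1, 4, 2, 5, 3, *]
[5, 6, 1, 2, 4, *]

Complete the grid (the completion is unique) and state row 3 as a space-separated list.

Row 3, column 2: row 3 has {4, 5} and column 2 has {1, 3, 4, 6}, leaving only 2.
Row 3, column 3: row 3 has {2, 4, 5} and column 3 has {1, 2, 3, 4, 5}, leaving only 6.
Row 3, column 1: row 3 has {2, 4, 5, 6} and column 1 has {1, 2, 4, 5}, leaving only 3.
Row 3, column 4: row 3 has {2, 3, 4, 5, 6} and column 4 has {2, 3, 4, 5}, leaving only 1.
So row 3 reads: 3 2 6 1 5 4.

3 2 6 1 5 4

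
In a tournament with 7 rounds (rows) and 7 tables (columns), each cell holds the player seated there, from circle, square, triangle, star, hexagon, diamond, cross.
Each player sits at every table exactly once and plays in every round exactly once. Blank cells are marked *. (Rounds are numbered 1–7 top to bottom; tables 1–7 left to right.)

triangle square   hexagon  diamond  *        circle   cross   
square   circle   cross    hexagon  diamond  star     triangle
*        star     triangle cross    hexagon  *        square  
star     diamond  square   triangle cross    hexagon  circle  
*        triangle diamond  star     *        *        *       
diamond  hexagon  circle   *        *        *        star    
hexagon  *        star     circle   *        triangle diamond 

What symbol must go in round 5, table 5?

circle

Round 1, table 5: round 1 has {circle, square, triangle, hexagon, diamond, cross} and table 5 has {hexagon, diamond, cross}, leaving only star.
Round 3, table 1: round 3 has {square, triangle, star, hexagon, cross} and table 1 has {square, triangle, star, hexagon, diamond}, leaving only circle.
Round 3, table 6: round 3 has {circle, square, triangle, star, hexagon, cross} and table 6 has {circle, triangle, star, hexagon}, leaving only diamond.
Round 5, table 1: round 5 has {triangle, star, diamond} and table 1 has {circle, square, triangle, star, hexagon, diamond}, leaving only cross.
Round 5, table 6: round 5 has {triangle, star, diamond, cross} and table 6 has {circle, triangle, star, hexagon, diamond}, leaving only square.
Round 5 already has {square, triangle, star, diamond, cross} and table 5 already has {star, hexagon, diamond, cross}, so round 5, table 5 must be circle.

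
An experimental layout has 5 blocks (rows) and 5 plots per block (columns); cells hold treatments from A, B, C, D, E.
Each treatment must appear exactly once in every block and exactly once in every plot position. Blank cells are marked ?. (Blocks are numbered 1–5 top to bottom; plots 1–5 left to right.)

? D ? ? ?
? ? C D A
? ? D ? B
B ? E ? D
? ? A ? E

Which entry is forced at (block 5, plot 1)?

D

Block 1, plot 3: block 1 has {D} and plot 3 has {A, C, D, E}, leaving only B.
Block 1, plot 5: block 1 has {B, D} and plot 5 has {A, B, D, E}, leaving only C.
Block 2, plot 1: block 2 has {A, C, D} and plot 1 has {B}, leaving only E.
Block 1, plot 1: block 1 has {B, C, D} and plot 1 has {B, E}, leaving only A.
Block 1, plot 4: block 1 has {A, B, C, D} and plot 4 has {D}, leaving only E.
Block 2, plot 2: block 2 has {A, C, D, E} and plot 2 has {D}, leaving only B.
Block 3, plot 1: block 3 has {B, D} and plot 1 has {A, B, E}, leaving only C.
Block 5 already has {A, E} and plot 1 already has {A, B, C, E}, so block 5, plot 1 must be D.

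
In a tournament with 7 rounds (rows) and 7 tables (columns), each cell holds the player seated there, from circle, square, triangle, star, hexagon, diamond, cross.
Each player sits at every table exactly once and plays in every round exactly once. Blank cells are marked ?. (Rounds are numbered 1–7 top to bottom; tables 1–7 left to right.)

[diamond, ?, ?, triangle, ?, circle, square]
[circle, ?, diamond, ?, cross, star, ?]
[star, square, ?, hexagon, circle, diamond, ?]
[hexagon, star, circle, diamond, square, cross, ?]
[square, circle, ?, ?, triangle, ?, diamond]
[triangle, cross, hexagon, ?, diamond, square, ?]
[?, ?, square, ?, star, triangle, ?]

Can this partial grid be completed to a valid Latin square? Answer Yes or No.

Round 1, table 2: round 1 has {circle, square, triangle, diamond} and table 2 has {circle, square, star, cross}, so it must be hexagon.
Now round 1, table 5: round 1 together with table 5 already contain {circle, square, triangle, star, hexagon, diamond, cross} — every symbol — so nothing can go there. The grid has no valid completion.

No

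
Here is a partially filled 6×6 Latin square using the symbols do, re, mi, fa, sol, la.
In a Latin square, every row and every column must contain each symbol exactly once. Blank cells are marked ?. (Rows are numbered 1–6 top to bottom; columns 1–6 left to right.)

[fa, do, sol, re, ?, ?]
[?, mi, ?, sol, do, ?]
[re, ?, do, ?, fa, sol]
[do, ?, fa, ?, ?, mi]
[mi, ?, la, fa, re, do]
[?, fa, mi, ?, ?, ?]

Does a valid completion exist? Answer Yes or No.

No row or column among the givens repeats a symbol, and propagating forced cells runs into no contradiction.
One valid completion exists (for instance, fa do sol re mi la / la mi re sol do fa / re la do mi fa sol / do re fa la sol mi / mi sol la fa re do / sol fa mi do la re).

Yes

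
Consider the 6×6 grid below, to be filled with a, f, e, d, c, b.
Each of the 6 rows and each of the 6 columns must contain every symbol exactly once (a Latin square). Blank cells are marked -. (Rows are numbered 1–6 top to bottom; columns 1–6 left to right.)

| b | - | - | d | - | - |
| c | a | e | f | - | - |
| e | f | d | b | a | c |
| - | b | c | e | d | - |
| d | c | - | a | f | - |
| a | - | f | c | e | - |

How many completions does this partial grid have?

1

Row 1, column 2: eliminating its row and column leaves {e}.
Row 1, column 3: eliminating its row and column leaves {a}.
Row 1, column 5: eliminating its row and column leaves {c}.
Row 1, column 6: eliminating its row and column leaves {a, f, e}.
Row 2, column 5: eliminating its row and column leaves {b}.
Row 2, column 6: eliminating its row and column leaves {d, b}.
Row 4, column 1: eliminating its row and column leaves {f}.
Row 4, column 6: eliminating its row and column leaves {a, f}.
Row 5, column 3: eliminating its row and column leaves {b}.
Row 5, column 6: eliminating its row and column leaves {e, b}.
Row 6, column 2: eliminating its row and column leaves {d}.
Row 6, column 6: eliminating its row and column leaves {d, b}.
Only one assignment across all blanks avoids any row or column repeat, giving 1 completion.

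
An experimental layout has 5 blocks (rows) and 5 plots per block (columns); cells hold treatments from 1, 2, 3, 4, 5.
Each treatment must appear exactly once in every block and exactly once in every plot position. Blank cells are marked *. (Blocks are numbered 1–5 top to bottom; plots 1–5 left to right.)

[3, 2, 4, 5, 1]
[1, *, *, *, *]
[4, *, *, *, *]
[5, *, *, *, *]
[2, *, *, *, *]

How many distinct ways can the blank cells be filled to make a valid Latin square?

56

Block 2, plot 2: eliminating its block and plot leaves {3, 4, 5}.
Block 2, plot 3: eliminating its block and plot leaves {2, 3, 5}.
Block 2, plot 4: eliminating its block and plot leaves {2, 3, 4}.
Block 2, plot 5: eliminating its block and plot leaves {2, 3, 4, 5}.
Block 3, plot 2: eliminating its block and plot leaves {1, 3, 5}.
Block 3, plot 3: eliminating its block and plot leaves {1, 2, 3, 5}.
Block 3, plot 4: eliminating its block and plot leaves {1, 2, 3}.
Block 3, plot 5: eliminating its block and plot leaves {2, 3, 5}.
Block 4, plot 2: eliminating its block and plot leaves {1, 3, 4}.
Block 4, plot 3: eliminating its block and plot leaves {1, 2, 3}.
Block 4, plot 4: eliminating its block and plot leaves {1, 2, 3, 4}.
Block 4, plot 5: eliminating its block and plot leaves {2, 3, 4}.
Block 5, plot 2: eliminating its block and plot leaves {1, 3, 4, 5}.
Block 5, plot 3: eliminating its block and plot leaves {1, 3, 5}.
Block 5, plot 4: eliminating its block and plot leaves {1, 3, 4}.
Block 5, plot 5: eliminating its block and plot leaves {3, 4, 5}.
Enumerating the assignments across these blanks that avoid any block or plot repeat gives 56 completions.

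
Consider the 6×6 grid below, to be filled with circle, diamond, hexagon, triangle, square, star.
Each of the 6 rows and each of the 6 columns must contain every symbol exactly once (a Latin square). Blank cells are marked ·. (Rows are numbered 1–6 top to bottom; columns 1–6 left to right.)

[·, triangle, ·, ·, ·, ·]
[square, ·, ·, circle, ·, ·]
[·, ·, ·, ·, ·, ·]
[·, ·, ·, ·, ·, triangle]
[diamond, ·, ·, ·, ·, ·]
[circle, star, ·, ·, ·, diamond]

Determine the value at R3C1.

triangle

Row 3, column 1 is narrowed to {hexagon, triangle, star}.
If it were hexagon, then row 4, column 1 would be left with no valid symbol.
If it were star, then row 4, column 1 would be left with no valid symbol.
So row 3, column 1 must be triangle.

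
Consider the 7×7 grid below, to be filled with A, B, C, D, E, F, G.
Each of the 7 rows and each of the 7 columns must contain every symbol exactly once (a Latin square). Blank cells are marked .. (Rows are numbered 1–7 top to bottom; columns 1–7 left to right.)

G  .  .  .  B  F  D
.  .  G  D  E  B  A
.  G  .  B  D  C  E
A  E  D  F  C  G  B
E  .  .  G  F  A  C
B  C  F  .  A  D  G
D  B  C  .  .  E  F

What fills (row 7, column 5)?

G

Row 7 already has {B, C, D, E, F} and column 5 already has {A, B, C, D, E, F}, so row 7, column 5 must be G.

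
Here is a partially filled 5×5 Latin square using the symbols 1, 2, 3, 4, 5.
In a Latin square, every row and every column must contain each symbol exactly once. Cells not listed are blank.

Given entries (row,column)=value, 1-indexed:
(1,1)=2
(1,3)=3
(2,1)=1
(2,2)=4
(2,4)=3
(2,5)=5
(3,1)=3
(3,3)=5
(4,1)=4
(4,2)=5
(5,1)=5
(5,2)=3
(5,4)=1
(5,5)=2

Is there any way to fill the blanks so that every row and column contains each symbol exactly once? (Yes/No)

Yes

No row or column among the givens repeats a symbol, and propagating forced cells runs into no contradiction.
One valid completion exists (for instance, 2 1 3 5 4 / 1 4 2 3 5 / 3 2 5 4 1 / 4 5 1 2 3 / 5 3 4 1 2).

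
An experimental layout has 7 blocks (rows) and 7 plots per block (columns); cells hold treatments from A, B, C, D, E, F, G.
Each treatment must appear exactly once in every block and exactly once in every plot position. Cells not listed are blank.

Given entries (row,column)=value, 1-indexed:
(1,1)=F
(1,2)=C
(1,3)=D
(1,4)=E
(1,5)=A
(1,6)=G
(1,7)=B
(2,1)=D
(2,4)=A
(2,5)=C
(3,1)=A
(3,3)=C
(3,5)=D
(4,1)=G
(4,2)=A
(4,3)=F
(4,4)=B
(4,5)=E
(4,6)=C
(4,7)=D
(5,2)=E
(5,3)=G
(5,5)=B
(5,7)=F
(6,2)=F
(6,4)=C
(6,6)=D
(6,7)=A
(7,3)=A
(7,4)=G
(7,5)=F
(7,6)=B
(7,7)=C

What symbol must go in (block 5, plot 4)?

Block 5 already has {B, E, F, G} and plot 4 already has {A, B, C, E, G}, so block 5, plot 4 must be D.

D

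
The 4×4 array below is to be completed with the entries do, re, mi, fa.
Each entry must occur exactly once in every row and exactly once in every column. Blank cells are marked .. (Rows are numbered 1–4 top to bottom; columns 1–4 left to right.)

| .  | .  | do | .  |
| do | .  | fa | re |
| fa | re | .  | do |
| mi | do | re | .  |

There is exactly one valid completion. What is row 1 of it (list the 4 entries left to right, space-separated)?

Row 1, column 1: row 1 has {do} and column 1 has {do, mi, fa}, leaving only re.
Row 2, column 2: row 2 has {do, re, fa} and column 2 has {do, re}, leaving only mi.
Row 1, column 2: row 1 has {do, re} and column 2 has {do, re, mi}, leaving only fa.
Row 1, column 4: row 1 has {do, re, fa} and column 4 has {do, re}, leaving only mi.
So row 1 reads: re fa do mi.

re fa do mi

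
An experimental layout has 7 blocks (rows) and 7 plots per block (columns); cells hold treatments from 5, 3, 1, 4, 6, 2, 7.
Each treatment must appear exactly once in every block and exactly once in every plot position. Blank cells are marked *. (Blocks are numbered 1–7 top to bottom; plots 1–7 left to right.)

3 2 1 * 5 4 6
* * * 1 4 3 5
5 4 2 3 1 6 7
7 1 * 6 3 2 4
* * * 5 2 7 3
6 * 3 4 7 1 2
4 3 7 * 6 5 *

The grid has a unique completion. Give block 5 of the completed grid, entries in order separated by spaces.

Block 5, plot 1: block 5 has {5, 3, 2, 7} and plot 1 has {5, 3, 4, 6, 7}, leaving only 1.
Block 5, plot 2: block 5 has {5, 3, 1, 2, 7} and plot 2 has {3, 1, 4, 2}, leaving only 6.
Block 5, plot 3: block 5 has {5, 3, 1, 6, 2, 7} and plot 3 has {3, 1, 2, 7}, leaving only 4.
So block 5 reads: 1 6 4 5 2 7 3.

1 6 4 5 2 7 3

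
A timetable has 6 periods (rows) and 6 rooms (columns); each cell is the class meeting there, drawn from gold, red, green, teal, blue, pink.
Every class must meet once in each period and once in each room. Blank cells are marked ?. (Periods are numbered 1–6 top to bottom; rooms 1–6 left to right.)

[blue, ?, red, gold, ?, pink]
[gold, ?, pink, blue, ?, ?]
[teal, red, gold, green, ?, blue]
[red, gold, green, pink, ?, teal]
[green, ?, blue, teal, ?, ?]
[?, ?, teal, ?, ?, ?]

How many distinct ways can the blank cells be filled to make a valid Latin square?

3

Period 1, room 2: eliminating its period and room leaves {green, teal}.
Period 1, room 5: eliminating its period and room leaves {green, teal}.
Period 2, room 2: eliminating its period and room leaves {green, teal}.
Period 2, room 5: eliminating its period and room leaves {red, green, teal}.
Period 2, room 6: eliminating its period and room leaves {red, green}.
Period 3, room 5: eliminating its period and room leaves {pink}.
Period 4, room 5: eliminating its period and room leaves {blue}.
Period 5, room 2: eliminating its period and room leaves {pink}.
Period 5, room 5: eliminating its period and room leaves {gold, red, pink}.
Period 5, room 6: eliminating its period and room leaves {gold, red}.
Period 6, room 1: eliminating its period and room leaves {pink}.
Period 6, room 2: eliminating its period and room leaves {green, blue, pink}.
Period 6, room 4: eliminating its period and room leaves {red}.
Period 6, room 5: eliminating its period and room leaves {gold, red, green, blue, pink}.
Period 6, room 6: eliminating its period and room leaves {gold, red, green}.
Enumerating the assignments across these blanks that avoid any period or room repeat gives 3 completions.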